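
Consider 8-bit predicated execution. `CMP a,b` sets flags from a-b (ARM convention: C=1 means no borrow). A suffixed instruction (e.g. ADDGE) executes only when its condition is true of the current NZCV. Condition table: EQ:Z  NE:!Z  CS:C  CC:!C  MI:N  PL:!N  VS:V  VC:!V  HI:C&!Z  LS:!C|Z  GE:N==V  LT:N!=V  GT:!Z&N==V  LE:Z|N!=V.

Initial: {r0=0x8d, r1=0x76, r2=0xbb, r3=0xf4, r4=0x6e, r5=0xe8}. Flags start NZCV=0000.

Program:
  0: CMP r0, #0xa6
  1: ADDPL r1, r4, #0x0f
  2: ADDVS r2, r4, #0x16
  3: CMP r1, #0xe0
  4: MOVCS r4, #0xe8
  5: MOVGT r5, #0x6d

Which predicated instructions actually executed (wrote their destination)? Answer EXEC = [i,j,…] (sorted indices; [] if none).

EXEC = [5]

0: ✓ CMP  NZCV=1000
1: · ADDPL
2: · ADDVS
3: ✓ CMP  NZCV=1001
4: · MOVCS
5: ✓ MOVGT  r5←0x6d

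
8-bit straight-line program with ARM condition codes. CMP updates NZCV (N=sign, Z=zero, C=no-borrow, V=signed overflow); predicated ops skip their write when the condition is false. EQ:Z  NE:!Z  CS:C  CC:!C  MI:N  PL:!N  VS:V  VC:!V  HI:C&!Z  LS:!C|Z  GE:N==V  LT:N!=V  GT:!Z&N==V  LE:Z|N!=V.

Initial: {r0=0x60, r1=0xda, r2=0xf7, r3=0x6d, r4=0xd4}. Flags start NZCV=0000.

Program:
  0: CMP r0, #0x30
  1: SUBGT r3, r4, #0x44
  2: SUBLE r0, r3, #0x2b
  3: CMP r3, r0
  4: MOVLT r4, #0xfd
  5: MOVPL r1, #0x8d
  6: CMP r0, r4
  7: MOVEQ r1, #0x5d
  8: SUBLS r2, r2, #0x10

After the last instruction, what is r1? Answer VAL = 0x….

0: ✓ CMP  NZCV=0010
1: ✓ SUBGT  r3←0x90
2: · SUBLE
3: ✓ CMP  NZCV=0011
4: ✓ MOVLT  r4←0xfd
5: ✓ MOVPL  r1←0x8d
6: ✓ CMP  NZCV=0000
7: · MOVEQ
8: ✓ SUBLS  r2←0xe7

VAL = 0x8d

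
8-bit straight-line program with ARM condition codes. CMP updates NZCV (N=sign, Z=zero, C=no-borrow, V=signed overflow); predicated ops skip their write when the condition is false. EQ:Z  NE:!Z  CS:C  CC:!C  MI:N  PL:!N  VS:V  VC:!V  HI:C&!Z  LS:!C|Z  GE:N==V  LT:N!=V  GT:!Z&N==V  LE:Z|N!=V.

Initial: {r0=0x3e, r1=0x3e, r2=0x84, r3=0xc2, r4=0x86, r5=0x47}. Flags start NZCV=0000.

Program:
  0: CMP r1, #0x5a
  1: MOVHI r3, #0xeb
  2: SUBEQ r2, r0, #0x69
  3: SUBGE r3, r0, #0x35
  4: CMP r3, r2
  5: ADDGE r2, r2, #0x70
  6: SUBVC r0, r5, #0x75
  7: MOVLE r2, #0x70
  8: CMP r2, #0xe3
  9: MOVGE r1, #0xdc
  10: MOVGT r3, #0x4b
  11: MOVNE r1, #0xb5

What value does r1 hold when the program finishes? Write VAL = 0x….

VAL = 0xb5

[0] flags=1000 → (cmp)
[1] flags=1000 HI?F → skip
[2] flags=1000 EQ?F → skip
[3] flags=1000 GE?F → skip
[4] flags=0010 → (cmp)
[5] flags=0010 GE?T → r2=0xf4
[6] flags=0010 VC?T → r0=0xd2
[7] flags=0010 LE?F → skip
[8] flags=0010 → (cmp)
[9] flags=0010 GE?T → r1=0xdc
[10] flags=0010 GT?T → r3=0x4b
[11] flags=0010 NE?T → r1=0xb5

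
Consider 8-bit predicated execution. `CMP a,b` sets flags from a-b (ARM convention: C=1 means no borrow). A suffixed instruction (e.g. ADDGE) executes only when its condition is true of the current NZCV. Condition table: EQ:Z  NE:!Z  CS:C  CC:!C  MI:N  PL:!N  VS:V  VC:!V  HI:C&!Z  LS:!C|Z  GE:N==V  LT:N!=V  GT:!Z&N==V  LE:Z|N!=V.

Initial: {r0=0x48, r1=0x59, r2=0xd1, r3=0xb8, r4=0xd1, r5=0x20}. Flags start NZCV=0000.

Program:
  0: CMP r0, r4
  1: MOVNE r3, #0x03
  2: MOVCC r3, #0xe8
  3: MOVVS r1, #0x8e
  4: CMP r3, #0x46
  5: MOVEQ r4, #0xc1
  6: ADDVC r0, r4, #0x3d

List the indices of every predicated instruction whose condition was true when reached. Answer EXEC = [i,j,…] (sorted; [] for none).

EXEC = [1,2,6]

[0] flags=0000 → (cmp)
[1] flags=0000 NE?T → r3=0x03
[2] flags=0000 CC?T → r3=0xe8
[3] flags=0000 VS?F → skip
[4] flags=1010 → (cmp)
[5] flags=1010 EQ?F → skip
[6] flags=1010 VC?T → r0=0x0e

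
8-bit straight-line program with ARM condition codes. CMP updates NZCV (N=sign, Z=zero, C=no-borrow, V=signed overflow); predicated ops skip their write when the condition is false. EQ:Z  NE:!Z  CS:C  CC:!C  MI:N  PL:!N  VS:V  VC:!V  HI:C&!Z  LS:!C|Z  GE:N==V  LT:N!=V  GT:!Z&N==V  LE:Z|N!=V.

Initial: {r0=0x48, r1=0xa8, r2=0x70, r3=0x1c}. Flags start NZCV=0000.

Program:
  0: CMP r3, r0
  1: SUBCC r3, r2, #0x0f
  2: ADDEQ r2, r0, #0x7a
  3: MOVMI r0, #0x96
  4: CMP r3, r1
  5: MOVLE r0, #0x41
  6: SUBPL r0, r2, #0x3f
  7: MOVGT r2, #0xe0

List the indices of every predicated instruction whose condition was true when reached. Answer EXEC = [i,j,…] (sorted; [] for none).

EXEC = [1,3,7]

[0] flags=1000 → (cmp)
[1] flags=1000 CC?T → r3=0x61
[2] flags=1000 EQ?F → skip
[3] flags=1000 MI?T → r0=0x96
[4] flags=1001 → (cmp)
[5] flags=1001 LE?F → skip
[6] flags=1001 PL?F → skip
[7] flags=1001 GT?T → r2=0xe0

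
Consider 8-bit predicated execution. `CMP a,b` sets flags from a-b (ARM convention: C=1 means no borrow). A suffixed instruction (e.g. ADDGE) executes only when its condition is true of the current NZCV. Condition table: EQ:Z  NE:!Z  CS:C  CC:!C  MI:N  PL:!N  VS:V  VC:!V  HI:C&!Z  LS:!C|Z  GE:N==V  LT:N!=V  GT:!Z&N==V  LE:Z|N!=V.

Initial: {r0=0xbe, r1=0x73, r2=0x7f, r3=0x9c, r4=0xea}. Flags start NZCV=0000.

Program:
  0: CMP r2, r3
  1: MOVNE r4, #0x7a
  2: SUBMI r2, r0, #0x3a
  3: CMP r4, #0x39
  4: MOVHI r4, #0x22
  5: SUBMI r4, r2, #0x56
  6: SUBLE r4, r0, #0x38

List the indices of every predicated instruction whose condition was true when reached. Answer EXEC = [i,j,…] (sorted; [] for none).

EXEC = [1,2,4]

[0] flags=1001 → (cmp)
[1] flags=1001 NE?T → r4=0x7a
[2] flags=1001 MI?T → r2=0x84
[3] flags=0010 → (cmp)
[4] flags=0010 HI?T → r4=0x22
[5] flags=0010 MI?F → skip
[6] flags=0010 LE?F → skip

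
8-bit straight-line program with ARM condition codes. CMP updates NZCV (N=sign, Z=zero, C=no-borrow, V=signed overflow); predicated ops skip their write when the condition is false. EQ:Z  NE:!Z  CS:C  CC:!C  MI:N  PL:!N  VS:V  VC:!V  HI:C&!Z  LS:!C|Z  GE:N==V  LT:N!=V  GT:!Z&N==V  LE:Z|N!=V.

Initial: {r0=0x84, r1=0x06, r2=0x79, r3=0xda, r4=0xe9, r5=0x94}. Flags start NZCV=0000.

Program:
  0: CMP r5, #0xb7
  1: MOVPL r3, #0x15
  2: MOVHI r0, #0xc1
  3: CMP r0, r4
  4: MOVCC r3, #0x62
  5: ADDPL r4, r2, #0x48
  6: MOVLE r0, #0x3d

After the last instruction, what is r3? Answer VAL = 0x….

VAL = 0x62

0: ✓ CMP  NZCV=1000
1: · MOVPL
2: · MOVHI
3: ✓ CMP  NZCV=1000
4: ✓ MOVCC  r3←0x62
5: · ADDPL
6: ✓ MOVLE  r0←0x3d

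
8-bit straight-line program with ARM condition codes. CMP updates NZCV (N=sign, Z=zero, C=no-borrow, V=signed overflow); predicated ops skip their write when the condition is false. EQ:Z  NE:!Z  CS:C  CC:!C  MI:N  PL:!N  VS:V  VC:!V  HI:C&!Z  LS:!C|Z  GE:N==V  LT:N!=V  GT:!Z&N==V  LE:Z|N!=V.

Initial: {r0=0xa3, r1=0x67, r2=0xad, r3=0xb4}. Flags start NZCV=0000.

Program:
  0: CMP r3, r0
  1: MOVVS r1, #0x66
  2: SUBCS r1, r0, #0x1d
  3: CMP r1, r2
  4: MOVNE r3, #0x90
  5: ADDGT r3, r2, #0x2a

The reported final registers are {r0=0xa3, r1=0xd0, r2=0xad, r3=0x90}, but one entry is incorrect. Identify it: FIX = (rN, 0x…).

FIX = (r1, 0x86)

[0] flags=0010 → (cmp)
[1] flags=0010 VS?F → skip
[2] flags=0010 CS?T → r1=0x86
[3] flags=1000 → (cmp)
[4] flags=1000 NE?T → r3=0x90
[5] flags=1000 GT?F → skip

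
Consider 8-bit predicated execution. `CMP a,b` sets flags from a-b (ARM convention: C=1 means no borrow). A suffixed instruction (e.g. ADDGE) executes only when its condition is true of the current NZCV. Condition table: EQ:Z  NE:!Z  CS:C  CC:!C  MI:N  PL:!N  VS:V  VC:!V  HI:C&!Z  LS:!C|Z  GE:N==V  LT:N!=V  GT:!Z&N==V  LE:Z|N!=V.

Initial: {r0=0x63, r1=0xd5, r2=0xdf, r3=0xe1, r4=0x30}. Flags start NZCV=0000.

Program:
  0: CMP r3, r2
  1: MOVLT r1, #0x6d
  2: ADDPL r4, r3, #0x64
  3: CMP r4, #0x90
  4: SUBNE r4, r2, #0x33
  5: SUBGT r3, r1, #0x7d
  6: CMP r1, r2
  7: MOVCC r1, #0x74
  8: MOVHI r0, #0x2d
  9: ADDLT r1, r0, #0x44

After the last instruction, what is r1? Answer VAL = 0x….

[0] flags=0010 → (cmp)
[1] flags=0010 LT?F → skip
[2] flags=0010 PL?T → r4=0x45
[3] flags=1001 → (cmp)
[4] flags=1001 NE?T → r4=0xac
[5] flags=1001 GT?T → r3=0x58
[6] flags=1000 → (cmp)
[7] flags=1000 CC?T → r1=0x74
[8] flags=1000 HI?F → skip
[9] flags=1000 LT?T → r1=0xa7

VAL = 0xa7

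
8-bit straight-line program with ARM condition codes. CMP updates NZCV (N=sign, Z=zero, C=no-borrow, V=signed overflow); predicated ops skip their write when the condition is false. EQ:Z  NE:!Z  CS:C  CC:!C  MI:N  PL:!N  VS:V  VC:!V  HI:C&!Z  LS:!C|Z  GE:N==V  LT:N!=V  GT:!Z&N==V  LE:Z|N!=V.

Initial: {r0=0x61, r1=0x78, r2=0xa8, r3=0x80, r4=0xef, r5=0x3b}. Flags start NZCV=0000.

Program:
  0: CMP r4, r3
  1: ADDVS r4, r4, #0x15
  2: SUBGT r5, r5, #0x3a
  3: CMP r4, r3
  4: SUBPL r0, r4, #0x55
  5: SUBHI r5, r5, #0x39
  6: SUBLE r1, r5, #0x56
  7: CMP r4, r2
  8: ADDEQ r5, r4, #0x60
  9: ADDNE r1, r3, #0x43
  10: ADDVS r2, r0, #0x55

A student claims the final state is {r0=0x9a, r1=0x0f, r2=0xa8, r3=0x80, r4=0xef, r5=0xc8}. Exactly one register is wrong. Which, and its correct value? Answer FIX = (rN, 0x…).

0: ✓ CMP  NZCV=0010
1: · ADDVS
2: ✓ SUBGT  r5←0x01
3: ✓ CMP  NZCV=0010
4: ✓ SUBPL  r0←0x9a
5: ✓ SUBHI  r5←0xc8
6: · SUBLE
7: ✓ CMP  NZCV=0010
8: · ADDEQ
9: ✓ ADDNE  r1←0xc3
10: · ADDVS

FIX = (r1, 0xc3)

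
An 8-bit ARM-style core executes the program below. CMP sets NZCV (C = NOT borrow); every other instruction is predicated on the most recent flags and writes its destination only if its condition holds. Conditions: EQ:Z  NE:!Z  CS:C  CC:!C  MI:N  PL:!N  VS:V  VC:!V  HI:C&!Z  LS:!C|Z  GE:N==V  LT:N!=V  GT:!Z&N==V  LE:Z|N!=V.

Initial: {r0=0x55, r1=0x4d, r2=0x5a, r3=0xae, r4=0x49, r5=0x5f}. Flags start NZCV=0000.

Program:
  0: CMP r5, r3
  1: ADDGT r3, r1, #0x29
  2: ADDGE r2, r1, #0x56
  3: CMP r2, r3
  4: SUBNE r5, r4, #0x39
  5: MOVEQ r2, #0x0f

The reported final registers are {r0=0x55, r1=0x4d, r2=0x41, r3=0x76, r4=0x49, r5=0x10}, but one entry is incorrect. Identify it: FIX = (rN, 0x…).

FIX = (r2, 0xa3)

0: ✓ CMP  NZCV=1001
1: ✓ ADDGT  r3←0x76
2: ✓ ADDGE  r2←0xa3
3: ✓ CMP  NZCV=0011
4: ✓ SUBNE  r5←0x10
5: · MOVEQ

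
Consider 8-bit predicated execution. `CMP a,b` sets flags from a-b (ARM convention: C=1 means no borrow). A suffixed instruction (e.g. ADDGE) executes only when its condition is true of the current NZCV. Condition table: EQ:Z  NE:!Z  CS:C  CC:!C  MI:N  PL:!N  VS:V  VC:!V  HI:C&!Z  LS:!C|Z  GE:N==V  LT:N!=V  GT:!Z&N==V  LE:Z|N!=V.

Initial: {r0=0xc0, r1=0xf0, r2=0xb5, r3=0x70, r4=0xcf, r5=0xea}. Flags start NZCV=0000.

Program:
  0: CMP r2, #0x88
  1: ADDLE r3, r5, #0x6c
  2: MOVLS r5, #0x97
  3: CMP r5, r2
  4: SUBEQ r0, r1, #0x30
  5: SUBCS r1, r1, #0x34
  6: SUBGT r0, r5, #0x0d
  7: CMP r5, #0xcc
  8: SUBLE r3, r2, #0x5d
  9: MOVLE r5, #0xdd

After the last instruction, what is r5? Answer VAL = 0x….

VAL = 0xea

0: ✓ CMP  NZCV=0010
1: · ADDLE
2: · MOVLS
3: ✓ CMP  NZCV=0010
4: · SUBEQ
5: ✓ SUBCS  r1←0xbc
6: ✓ SUBGT  r0←0xdd
7: ✓ CMP  NZCV=0010
8: · SUBLE
9: · MOVLE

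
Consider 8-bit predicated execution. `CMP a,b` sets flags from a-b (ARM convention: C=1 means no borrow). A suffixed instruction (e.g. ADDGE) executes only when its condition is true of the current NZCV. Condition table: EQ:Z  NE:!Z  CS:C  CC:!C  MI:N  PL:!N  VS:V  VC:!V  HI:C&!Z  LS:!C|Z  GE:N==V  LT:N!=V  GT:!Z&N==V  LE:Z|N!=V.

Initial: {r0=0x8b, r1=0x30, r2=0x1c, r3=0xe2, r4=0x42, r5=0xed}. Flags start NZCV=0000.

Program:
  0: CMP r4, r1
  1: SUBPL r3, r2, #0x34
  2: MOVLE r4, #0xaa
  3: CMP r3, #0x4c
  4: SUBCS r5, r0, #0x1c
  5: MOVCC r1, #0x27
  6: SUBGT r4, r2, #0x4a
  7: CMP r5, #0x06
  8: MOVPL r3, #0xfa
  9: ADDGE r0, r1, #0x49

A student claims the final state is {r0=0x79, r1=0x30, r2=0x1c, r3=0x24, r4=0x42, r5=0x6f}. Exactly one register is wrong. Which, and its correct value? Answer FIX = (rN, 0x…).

FIX = (r3, 0xfa)

[0] flags=0010 → (cmp)
[1] flags=0010 PL?T → r3=0xe8
[2] flags=0010 LE?F → skip
[3] flags=1010 → (cmp)
[4] flags=1010 CS?T → r5=0x6f
[5] flags=1010 CC?F → skip
[6] flags=1010 GT?F → skip
[7] flags=0010 → (cmp)
[8] flags=0010 PL?T → r3=0xfa
[9] flags=0010 GE?T → r0=0x79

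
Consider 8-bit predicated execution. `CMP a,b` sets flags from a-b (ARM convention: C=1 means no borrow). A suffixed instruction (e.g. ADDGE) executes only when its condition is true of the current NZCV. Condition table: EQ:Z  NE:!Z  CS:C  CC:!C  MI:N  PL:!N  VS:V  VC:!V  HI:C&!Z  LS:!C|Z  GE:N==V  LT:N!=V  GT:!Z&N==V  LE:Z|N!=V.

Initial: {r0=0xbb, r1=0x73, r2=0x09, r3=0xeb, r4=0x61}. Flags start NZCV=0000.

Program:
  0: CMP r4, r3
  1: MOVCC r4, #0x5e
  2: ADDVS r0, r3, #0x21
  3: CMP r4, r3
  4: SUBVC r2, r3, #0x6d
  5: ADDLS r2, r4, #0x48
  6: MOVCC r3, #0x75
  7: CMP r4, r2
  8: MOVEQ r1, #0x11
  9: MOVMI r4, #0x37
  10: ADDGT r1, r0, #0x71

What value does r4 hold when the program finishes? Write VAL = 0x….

0: ✓ CMP  NZCV=0000
1: ✓ MOVCC  r4←0x5e
2: · ADDVS
3: ✓ CMP  NZCV=0000
4: ✓ SUBVC  r2←0x7e
5: ✓ ADDLS  r2←0xa6
6: ✓ MOVCC  r3←0x75
7: ✓ CMP  NZCV=1001
8: · MOVEQ
9: ✓ MOVMI  r4←0x37
10: ✓ ADDGT  r1←0x2c

VAL = 0x37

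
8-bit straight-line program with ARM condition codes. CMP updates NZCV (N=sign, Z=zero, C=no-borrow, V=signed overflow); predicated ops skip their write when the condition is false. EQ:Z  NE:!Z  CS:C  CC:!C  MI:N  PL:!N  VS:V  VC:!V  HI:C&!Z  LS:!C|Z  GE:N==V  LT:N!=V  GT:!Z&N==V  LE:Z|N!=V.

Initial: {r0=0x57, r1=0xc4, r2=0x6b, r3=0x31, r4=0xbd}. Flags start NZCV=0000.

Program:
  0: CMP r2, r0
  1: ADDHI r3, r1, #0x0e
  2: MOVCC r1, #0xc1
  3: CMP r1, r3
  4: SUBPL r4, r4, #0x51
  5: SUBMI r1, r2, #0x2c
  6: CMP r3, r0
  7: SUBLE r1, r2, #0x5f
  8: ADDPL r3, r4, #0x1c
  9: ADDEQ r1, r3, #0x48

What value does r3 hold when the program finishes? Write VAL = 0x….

[0] flags=0010 → (cmp)
[1] flags=0010 HI?T → r3=0xd2
[2] flags=0010 CC?F → skip
[3] flags=1000 → (cmp)
[4] flags=1000 PL?F → skip
[5] flags=1000 MI?T → r1=0x3f
[6] flags=0011 → (cmp)
[7] flags=0011 LE?T → r1=0x0c
[8] flags=0011 PL?T → r3=0xd9
[9] flags=0011 EQ?F → skip

VAL = 0xd9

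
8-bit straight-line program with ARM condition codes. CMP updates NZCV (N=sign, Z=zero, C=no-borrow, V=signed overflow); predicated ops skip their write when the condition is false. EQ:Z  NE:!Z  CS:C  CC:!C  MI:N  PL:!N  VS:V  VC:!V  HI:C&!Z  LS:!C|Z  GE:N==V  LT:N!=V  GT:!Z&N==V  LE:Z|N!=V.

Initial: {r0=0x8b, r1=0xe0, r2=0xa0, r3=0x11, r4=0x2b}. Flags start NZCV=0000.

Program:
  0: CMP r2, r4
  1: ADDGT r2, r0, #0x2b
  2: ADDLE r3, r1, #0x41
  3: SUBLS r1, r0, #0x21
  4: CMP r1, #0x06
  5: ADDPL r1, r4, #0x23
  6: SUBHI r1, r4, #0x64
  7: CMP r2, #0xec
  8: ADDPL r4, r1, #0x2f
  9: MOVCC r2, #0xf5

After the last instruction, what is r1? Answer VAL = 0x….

VAL = 0xc7

0: ✓ CMP  NZCV=0011
1: · ADDGT
2: ✓ ADDLE  r3←0x21
3: · SUBLS
4: ✓ CMP  NZCV=1010
5: · ADDPL
6: ✓ SUBHI  r1←0xc7
7: ✓ CMP  NZCV=1000
8: · ADDPL
9: ✓ MOVCC  r2←0xf5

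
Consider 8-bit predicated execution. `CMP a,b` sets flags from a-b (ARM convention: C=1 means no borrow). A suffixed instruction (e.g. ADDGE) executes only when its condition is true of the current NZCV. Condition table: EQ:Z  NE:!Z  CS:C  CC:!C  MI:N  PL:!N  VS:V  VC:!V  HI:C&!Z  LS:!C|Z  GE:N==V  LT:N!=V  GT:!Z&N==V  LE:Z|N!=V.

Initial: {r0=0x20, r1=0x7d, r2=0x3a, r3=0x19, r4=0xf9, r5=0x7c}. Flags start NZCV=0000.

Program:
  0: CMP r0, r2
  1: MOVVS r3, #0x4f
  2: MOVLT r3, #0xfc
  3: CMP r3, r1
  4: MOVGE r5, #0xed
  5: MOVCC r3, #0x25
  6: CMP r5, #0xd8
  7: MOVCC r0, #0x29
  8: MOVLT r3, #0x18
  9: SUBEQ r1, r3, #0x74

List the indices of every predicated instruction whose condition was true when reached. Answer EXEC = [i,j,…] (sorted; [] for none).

EXEC = [2,7]

0: ✓ CMP  NZCV=1000
1: · MOVVS
2: ✓ MOVLT  r3←0xfc
3: ✓ CMP  NZCV=0011
4: · MOVGE
5: · MOVCC
6: ✓ CMP  NZCV=1001
7: ✓ MOVCC  r0←0x29
8: · MOVLT
9: · SUBEQ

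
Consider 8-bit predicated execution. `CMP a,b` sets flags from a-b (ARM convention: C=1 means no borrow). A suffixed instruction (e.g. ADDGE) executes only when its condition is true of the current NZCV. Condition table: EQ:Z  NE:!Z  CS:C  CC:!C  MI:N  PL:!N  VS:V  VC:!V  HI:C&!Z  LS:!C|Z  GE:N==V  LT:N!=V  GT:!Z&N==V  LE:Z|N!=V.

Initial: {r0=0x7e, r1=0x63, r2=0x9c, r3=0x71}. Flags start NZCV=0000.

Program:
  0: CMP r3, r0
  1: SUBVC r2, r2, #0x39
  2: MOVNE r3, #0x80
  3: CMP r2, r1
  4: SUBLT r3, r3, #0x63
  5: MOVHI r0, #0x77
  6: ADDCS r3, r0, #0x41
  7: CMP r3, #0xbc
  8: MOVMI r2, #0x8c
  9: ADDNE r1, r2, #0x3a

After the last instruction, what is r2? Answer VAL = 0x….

[0] flags=1000 → (cmp)
[1] flags=1000 VC?T → r2=0x63
[2] flags=1000 NE?T → r3=0x80
[3] flags=0110 → (cmp)
[4] flags=0110 LT?F → skip
[5] flags=0110 HI?F → skip
[6] flags=0110 CS?T → r3=0xbf
[7] flags=0010 → (cmp)
[8] flags=0010 MI?F → skip
[9] flags=0010 NE?T → r1=0x9d

VAL = 0x63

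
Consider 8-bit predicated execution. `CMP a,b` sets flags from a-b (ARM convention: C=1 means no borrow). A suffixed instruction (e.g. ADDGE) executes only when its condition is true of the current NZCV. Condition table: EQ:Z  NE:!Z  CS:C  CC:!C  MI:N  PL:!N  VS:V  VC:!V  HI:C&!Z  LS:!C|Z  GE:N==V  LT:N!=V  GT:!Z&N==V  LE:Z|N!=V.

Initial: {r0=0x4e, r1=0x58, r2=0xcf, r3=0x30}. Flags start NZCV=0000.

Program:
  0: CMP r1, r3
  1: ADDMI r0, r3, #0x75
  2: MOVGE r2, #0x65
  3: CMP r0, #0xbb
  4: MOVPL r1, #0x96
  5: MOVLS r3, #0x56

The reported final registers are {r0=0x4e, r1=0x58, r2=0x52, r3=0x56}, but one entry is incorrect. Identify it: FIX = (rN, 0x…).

0: ✓ CMP  NZCV=0010
1: · ADDMI
2: ✓ MOVGE  r2←0x65
3: ✓ CMP  NZCV=1001
4: · MOVPL
5: ✓ MOVLS  r3←0x56

FIX = (r2, 0x65)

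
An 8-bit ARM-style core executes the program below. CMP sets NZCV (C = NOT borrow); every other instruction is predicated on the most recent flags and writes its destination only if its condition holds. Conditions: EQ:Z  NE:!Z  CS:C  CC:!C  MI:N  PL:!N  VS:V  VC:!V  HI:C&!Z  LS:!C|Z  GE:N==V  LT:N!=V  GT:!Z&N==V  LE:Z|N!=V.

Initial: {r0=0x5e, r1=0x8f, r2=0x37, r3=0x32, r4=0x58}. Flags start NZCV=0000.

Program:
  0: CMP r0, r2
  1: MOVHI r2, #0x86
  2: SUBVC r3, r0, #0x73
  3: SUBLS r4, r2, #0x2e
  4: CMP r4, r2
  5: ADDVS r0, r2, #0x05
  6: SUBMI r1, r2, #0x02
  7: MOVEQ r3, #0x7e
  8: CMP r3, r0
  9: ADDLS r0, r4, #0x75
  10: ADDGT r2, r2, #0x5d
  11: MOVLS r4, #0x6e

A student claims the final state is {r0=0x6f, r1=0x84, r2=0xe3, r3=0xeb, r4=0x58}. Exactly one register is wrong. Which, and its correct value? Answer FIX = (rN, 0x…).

FIX = (r0, 0x8b)

0: ✓ CMP  NZCV=0010
1: ✓ MOVHI  r2←0x86
2: ✓ SUBVC  r3←0xeb
3: · SUBLS
4: ✓ CMP  NZCV=1001
5: ✓ ADDVS  r0←0x8b
6: ✓ SUBMI  r1←0x84
7: · MOVEQ
8: ✓ CMP  NZCV=0010
9: · ADDLS
10: ✓ ADDGT  r2←0xe3
11: · MOVLS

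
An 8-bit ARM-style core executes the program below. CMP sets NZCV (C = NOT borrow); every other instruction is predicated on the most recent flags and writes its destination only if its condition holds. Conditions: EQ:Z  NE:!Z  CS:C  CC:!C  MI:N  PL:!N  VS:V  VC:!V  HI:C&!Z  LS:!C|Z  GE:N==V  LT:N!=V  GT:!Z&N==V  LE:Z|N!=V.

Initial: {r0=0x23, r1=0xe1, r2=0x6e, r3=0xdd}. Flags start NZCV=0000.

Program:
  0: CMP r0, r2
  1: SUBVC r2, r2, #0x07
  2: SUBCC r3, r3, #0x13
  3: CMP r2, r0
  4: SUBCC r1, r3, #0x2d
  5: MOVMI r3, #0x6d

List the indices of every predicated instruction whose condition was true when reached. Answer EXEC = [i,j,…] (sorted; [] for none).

EXEC = [1,2]

0: ✓ CMP  NZCV=1000
1: ✓ SUBVC  r2←0x67
2: ✓ SUBCC  r3←0xca
3: ✓ CMP  NZCV=0010
4: · SUBCC
5: · MOVMI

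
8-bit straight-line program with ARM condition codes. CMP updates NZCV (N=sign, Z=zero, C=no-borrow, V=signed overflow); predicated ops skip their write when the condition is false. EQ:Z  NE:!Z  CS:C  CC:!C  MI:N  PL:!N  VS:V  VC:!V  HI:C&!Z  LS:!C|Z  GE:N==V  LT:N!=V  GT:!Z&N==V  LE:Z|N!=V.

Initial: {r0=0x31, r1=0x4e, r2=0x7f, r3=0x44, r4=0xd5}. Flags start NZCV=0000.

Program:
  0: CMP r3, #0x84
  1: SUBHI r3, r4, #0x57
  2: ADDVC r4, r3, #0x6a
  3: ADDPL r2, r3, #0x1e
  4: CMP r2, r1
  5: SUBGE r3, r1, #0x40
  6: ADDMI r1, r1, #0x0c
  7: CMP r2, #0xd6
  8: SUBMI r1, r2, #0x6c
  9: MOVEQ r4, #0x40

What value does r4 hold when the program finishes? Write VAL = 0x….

VAL = 0xd5

[0] flags=1001 → (cmp)
[1] flags=1001 HI?F → skip
[2] flags=1001 VC?F → skip
[3] flags=1001 PL?F → skip
[4] flags=0010 → (cmp)
[5] flags=0010 GE?T → r3=0x0e
[6] flags=0010 MI?F → skip
[7] flags=1001 → (cmp)
[8] flags=1001 MI?T → r1=0x13
[9] flags=1001 EQ?F → skip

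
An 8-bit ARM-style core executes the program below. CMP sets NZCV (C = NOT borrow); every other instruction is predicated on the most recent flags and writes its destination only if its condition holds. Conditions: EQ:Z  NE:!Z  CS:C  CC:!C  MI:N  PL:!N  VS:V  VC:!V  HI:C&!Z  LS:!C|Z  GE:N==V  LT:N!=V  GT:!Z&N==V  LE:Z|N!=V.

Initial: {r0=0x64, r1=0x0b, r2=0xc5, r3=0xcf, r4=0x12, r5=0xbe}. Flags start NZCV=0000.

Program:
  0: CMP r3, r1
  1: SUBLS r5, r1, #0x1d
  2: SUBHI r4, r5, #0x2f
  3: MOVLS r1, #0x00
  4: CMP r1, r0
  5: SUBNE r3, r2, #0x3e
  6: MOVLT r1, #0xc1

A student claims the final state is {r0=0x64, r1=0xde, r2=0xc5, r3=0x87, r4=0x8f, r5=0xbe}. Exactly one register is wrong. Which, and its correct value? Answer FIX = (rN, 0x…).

FIX = (r1, 0xc1)

0: ✓ CMP  NZCV=1010
1: · SUBLS
2: ✓ SUBHI  r4←0x8f
3: · MOVLS
4: ✓ CMP  NZCV=1000
5: ✓ SUBNE  r3←0x87
6: ✓ MOVLT  r1←0xc1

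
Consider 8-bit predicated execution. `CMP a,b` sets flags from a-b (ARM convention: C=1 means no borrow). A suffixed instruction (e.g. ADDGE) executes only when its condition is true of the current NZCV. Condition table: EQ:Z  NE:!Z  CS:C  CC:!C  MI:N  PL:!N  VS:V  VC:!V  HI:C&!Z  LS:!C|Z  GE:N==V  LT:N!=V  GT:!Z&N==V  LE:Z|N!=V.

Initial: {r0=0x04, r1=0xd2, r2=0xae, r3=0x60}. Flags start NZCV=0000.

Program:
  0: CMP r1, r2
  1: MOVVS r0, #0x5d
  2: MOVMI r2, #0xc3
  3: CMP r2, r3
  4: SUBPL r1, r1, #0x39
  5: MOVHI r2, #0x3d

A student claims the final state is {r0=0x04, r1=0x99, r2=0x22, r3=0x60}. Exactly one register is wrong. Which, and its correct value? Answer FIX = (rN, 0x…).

0: ✓ CMP  NZCV=0010
1: · MOVVS
2: · MOVMI
3: ✓ CMP  NZCV=0011
4: ✓ SUBPL  r1←0x99
5: ✓ MOVHI  r2←0x3d

FIX = (r2, 0x3d)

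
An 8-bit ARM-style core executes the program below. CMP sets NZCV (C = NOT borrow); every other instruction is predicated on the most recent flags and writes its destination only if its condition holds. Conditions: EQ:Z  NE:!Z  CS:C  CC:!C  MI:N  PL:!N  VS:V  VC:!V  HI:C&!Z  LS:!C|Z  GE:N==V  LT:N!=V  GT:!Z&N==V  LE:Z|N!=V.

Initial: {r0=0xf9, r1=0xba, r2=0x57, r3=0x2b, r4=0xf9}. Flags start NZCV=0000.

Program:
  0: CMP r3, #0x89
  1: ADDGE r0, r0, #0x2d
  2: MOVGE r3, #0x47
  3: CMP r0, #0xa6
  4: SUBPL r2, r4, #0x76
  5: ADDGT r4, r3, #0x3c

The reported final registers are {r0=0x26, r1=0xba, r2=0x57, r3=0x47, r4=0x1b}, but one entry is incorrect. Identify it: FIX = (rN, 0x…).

FIX = (r4, 0x83)

[0] flags=1001 → (cmp)
[1] flags=1001 GE?T → r0=0x26
[2] flags=1001 GE?T → r3=0x47
[3] flags=1001 → (cmp)
[4] flags=1001 PL?F → skip
[5] flags=1001 GT?T → r4=0x83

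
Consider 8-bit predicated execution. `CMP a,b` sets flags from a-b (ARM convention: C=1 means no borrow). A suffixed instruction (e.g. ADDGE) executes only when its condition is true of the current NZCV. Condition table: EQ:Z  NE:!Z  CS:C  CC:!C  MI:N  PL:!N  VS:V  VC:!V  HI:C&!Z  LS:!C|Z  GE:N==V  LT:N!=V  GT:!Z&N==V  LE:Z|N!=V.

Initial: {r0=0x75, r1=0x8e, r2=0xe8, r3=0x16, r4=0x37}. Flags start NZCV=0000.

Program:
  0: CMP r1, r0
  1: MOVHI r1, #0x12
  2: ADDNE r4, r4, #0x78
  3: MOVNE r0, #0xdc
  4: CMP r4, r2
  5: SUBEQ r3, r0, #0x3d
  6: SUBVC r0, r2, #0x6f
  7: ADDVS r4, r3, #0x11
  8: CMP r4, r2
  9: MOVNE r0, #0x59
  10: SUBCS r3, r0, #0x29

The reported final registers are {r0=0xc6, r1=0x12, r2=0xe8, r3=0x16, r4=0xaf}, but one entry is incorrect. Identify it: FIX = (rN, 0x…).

0: ✓ CMP  NZCV=0011
1: ✓ MOVHI  r1←0x12
2: ✓ ADDNE  r4←0xaf
3: ✓ MOVNE  r0←0xdc
4: ✓ CMP  NZCV=1000
5: · SUBEQ
6: ✓ SUBVC  r0←0x79
7: · ADDVS
8: ✓ CMP  NZCV=1000
9: ✓ MOVNE  r0←0x59
10: · SUBCS

FIX = (r0, 0x59)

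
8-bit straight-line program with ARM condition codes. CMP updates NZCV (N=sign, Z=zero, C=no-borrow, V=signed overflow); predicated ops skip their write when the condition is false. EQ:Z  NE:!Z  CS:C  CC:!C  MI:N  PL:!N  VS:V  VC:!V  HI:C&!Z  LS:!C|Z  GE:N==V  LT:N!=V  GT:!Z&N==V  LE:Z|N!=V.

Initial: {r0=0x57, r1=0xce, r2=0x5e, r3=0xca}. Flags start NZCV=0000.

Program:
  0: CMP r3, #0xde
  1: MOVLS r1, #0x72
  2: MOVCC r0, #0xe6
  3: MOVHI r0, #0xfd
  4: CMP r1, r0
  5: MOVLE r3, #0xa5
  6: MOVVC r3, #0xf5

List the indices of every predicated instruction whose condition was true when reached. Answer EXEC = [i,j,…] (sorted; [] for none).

EXEC = [1,2]

[0] flags=1000 → (cmp)
[1] flags=1000 LS?T → r1=0x72
[2] flags=1000 CC?T → r0=0xe6
[3] flags=1000 HI?F → skip
[4] flags=1001 → (cmp)
[5] flags=1001 LE?F → skip
[6] flags=1001 VC?F → skip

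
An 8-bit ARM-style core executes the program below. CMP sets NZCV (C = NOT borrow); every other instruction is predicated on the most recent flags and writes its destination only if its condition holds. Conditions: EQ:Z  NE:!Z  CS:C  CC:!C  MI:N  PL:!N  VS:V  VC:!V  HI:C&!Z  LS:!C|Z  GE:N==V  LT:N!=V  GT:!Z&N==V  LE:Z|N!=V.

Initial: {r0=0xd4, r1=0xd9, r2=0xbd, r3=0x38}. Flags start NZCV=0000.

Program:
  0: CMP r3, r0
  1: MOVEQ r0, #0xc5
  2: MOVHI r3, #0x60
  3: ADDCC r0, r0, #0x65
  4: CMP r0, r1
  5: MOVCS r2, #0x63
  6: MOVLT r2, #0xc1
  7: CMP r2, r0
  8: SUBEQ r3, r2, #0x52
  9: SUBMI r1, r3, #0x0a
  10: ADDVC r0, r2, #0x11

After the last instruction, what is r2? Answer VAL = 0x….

[0] flags=0000 → (cmp)
[1] flags=0000 EQ?F → skip
[2] flags=0000 HI?F → skip
[3] flags=0000 CC?T → r0=0x39
[4] flags=0000 → (cmp)
[5] flags=0000 CS?F → skip
[6] flags=0000 LT?F → skip
[7] flags=1010 → (cmp)
[8] flags=1010 EQ?F → skip
[9] flags=1010 MI?T → r1=0x2e
[10] flags=1010 VC?T → r0=0xce

VAL = 0xbd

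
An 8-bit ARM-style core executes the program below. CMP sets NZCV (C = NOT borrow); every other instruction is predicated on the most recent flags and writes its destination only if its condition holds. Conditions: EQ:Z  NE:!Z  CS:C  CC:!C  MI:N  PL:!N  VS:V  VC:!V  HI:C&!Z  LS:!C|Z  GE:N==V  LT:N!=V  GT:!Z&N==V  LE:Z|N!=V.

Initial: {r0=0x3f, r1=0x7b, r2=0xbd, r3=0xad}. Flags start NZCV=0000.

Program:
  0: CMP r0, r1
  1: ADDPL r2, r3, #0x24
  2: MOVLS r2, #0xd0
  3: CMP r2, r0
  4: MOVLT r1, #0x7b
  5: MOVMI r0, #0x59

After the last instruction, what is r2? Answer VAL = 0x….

VAL = 0xd0

[0] flags=1000 → (cmp)
[1] flags=1000 PL?F → skip
[2] flags=1000 LS?T → r2=0xd0
[3] flags=1010 → (cmp)
[4] flags=1010 LT?T → r1=0x7b
[5] flags=1010 MI?T → r0=0x59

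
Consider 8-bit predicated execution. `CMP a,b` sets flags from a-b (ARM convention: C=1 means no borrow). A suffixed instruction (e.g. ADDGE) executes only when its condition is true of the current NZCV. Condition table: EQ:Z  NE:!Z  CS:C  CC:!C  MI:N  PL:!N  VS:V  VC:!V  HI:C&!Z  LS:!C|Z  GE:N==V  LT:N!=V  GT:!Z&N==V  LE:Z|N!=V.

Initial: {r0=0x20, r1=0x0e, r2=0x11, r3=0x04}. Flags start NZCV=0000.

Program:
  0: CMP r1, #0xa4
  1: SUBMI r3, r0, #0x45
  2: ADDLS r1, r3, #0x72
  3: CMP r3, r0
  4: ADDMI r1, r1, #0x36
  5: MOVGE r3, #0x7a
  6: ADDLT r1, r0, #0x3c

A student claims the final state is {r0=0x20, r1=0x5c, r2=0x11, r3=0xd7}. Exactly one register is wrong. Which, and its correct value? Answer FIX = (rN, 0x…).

FIX = (r3, 0x04)

0: ✓ CMP  NZCV=0000
1: · SUBMI
2: ✓ ADDLS  r1←0x76
3: ✓ CMP  NZCV=1000
4: ✓ ADDMI  r1←0xac
5: · MOVGE
6: ✓ ADDLT  r1←0x5c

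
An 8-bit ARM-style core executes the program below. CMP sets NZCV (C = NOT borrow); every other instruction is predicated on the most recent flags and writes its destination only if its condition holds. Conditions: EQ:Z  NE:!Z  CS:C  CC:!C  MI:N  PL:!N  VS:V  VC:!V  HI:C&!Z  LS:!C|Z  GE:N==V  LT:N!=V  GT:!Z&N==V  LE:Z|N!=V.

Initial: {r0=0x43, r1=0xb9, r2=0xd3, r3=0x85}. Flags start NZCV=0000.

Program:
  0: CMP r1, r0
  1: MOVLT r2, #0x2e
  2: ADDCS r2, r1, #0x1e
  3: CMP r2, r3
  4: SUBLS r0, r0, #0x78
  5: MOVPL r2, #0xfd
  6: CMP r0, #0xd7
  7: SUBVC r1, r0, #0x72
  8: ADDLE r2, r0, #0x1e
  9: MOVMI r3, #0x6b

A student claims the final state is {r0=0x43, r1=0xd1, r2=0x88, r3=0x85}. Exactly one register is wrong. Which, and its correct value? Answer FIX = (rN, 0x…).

FIX = (r2, 0xfd)

[0] flags=0011 → (cmp)
[1] flags=0011 LT?T → r2=0x2e
[2] flags=0011 CS?T → r2=0xd7
[3] flags=0010 → (cmp)
[4] flags=0010 LS?F → skip
[5] flags=0010 PL?T → r2=0xfd
[6] flags=0000 → (cmp)
[7] flags=0000 VC?T → r1=0xd1
[8] flags=0000 LE?F → skip
[9] flags=0000 MI?F → skip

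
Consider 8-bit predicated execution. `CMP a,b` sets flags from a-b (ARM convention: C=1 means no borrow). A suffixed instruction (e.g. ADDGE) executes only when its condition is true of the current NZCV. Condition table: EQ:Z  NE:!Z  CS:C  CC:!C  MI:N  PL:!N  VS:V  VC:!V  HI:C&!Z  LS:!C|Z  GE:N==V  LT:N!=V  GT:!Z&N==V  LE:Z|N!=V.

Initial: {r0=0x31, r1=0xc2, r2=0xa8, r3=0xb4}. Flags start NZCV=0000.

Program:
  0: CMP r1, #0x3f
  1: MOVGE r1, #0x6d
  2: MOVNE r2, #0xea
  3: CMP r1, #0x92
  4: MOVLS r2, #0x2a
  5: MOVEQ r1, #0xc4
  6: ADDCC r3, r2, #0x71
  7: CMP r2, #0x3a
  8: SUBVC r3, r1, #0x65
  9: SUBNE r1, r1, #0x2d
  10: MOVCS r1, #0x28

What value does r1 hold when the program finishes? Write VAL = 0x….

VAL = 0x28

[0] flags=1010 → (cmp)
[1] flags=1010 GE?F → skip
[2] flags=1010 NE?T → r2=0xea
[3] flags=0010 → (cmp)
[4] flags=0010 LS?F → skip
[5] flags=0010 EQ?F → skip
[6] flags=0010 CC?F → skip
[7] flags=1010 → (cmp)
[8] flags=1010 VC?T → r3=0x5d
[9] flags=1010 NE?T → r1=0x95
[10] flags=1010 CS?T → r1=0x28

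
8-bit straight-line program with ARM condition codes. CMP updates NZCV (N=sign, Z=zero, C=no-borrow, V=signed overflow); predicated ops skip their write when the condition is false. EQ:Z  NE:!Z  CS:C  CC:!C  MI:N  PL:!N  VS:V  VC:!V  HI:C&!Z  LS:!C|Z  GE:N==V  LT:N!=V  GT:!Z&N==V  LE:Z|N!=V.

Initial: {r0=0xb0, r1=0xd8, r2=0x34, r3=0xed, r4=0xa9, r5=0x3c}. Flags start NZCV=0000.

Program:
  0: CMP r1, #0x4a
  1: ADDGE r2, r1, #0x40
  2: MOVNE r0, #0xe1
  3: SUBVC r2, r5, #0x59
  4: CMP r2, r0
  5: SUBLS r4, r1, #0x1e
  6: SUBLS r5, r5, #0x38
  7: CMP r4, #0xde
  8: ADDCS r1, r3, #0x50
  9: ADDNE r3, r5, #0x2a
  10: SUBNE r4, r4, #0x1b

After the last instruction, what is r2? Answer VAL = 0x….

VAL = 0xe3

[0] flags=1010 → (cmp)
[1] flags=1010 GE?F → skip
[2] flags=1010 NE?T → r0=0xe1
[3] flags=1010 VC?T → r2=0xe3
[4] flags=0010 → (cmp)
[5] flags=0010 LS?F → skip
[6] flags=0010 LS?F → skip
[7] flags=1000 → (cmp)
[8] flags=1000 CS?F → skip
[9] flags=1000 NE?T → r3=0x66
[10] flags=1000 NE?T → r4=0x8e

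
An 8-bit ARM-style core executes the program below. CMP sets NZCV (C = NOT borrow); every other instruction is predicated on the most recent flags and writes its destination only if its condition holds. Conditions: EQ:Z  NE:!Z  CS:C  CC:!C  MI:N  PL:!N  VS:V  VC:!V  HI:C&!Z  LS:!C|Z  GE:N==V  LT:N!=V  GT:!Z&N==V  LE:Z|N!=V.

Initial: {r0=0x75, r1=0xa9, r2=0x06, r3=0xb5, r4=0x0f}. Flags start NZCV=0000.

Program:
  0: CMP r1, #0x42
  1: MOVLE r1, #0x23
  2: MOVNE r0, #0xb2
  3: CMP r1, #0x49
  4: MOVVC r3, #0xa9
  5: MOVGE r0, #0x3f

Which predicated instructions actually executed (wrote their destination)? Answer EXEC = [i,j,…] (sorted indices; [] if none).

EXEC = [1,2,4]

0: ✓ CMP  NZCV=0011
1: ✓ MOVLE  r1←0x23
2: ✓ MOVNE  r0←0xb2
3: ✓ CMP  NZCV=1000
4: ✓ MOVVC  r3←0xa9
5: · MOVGE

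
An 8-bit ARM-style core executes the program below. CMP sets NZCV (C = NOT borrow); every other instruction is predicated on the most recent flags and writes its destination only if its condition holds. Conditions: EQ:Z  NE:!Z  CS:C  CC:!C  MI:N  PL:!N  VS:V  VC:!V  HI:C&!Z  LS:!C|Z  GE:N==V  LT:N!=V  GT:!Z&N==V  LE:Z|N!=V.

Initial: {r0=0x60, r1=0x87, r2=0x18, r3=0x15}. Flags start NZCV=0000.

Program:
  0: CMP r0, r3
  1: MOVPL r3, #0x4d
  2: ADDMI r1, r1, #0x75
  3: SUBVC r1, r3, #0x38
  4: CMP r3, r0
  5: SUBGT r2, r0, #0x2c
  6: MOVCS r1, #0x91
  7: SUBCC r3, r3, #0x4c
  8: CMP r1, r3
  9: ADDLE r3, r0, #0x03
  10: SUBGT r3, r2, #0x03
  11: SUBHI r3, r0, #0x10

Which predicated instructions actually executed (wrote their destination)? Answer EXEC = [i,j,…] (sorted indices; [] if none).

[0] flags=0010 → (cmp)
[1] flags=0010 PL?T → r3=0x4d
[2] flags=0010 MI?F → skip
[3] flags=0010 VC?T → r1=0x15
[4] flags=1000 → (cmp)
[5] flags=1000 GT?F → skip
[6] flags=1000 CS?F → skip
[7] flags=1000 CC?T → r3=0x01
[8] flags=0010 → (cmp)
[9] flags=0010 LE?F → skip
[10] flags=0010 GT?T → r3=0x15
[11] flags=0010 HI?T → r3=0x50

EXEC = [1,3,7,10,11]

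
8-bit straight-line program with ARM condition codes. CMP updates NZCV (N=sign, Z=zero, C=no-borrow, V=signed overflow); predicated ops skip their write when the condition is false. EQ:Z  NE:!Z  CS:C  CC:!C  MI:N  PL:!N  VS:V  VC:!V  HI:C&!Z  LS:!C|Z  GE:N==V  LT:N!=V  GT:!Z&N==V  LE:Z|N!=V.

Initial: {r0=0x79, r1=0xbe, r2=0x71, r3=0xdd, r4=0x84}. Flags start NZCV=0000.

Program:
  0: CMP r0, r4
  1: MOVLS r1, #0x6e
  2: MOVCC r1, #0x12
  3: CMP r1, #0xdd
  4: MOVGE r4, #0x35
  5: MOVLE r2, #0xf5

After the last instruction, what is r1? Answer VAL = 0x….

0: ✓ CMP  NZCV=1001
1: ✓ MOVLS  r1←0x6e
2: ✓ MOVCC  r1←0x12
3: ✓ CMP  NZCV=0000
4: ✓ MOVGE  r4←0x35
5: · MOVLE

VAL = 0x12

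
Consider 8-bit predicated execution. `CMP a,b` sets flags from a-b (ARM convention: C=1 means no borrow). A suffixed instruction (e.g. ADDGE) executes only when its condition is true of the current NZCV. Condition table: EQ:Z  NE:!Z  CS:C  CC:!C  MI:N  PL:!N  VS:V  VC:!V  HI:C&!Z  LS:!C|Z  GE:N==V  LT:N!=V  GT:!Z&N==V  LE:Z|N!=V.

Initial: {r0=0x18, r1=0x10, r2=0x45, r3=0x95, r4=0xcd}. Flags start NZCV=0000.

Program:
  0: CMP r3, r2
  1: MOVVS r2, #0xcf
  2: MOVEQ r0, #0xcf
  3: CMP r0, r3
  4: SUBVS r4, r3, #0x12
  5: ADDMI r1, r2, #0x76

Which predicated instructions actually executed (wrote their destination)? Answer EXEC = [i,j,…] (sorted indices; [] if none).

EXEC = [1,4,5]

0: ✓ CMP  NZCV=0011
1: ✓ MOVVS  r2←0xcf
2: · MOVEQ
3: ✓ CMP  NZCV=1001
4: ✓ SUBVS  r4←0x83
5: ✓ ADDMI  r1←0x45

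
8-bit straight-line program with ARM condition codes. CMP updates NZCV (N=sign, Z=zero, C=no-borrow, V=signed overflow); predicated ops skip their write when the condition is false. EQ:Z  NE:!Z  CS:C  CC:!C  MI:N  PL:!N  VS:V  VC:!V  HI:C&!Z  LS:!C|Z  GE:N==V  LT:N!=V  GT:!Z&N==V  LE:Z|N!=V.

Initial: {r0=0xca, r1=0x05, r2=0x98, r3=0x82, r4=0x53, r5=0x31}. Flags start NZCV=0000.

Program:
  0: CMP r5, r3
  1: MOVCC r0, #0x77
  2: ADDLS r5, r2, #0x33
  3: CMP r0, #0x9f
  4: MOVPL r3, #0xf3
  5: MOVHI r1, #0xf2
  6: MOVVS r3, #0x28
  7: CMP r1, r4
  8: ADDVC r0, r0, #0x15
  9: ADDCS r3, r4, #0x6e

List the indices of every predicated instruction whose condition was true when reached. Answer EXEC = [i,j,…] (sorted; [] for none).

0: ✓ CMP  NZCV=1001
1: ✓ MOVCC  r0←0x77
2: ✓ ADDLS  r5←0xcb
3: ✓ CMP  NZCV=1001
4: · MOVPL
5: · MOVHI
6: ✓ MOVVS  r3←0x28
7: ✓ CMP  NZCV=1000
8: ✓ ADDVC  r0←0x8c
9: · ADDCS

EXEC = [1,2,6,8]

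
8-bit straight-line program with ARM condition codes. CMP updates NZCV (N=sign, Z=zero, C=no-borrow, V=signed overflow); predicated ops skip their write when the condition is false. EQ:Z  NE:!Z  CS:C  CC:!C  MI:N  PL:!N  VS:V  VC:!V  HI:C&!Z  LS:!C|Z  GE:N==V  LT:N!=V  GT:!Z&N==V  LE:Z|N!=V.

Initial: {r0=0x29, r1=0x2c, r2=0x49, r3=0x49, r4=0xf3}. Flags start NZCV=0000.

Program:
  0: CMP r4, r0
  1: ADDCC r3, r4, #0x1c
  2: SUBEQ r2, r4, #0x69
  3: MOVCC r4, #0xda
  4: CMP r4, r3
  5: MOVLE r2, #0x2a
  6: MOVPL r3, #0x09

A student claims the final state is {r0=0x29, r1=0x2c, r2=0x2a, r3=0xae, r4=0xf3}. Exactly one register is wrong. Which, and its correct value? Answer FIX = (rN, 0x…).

0: ✓ CMP  NZCV=1010
1: · ADDCC
2: · SUBEQ
3: · MOVCC
4: ✓ CMP  NZCV=1010
5: ✓ MOVLE  r2←0x2a
6: · MOVPL

FIX = (r3, 0x49)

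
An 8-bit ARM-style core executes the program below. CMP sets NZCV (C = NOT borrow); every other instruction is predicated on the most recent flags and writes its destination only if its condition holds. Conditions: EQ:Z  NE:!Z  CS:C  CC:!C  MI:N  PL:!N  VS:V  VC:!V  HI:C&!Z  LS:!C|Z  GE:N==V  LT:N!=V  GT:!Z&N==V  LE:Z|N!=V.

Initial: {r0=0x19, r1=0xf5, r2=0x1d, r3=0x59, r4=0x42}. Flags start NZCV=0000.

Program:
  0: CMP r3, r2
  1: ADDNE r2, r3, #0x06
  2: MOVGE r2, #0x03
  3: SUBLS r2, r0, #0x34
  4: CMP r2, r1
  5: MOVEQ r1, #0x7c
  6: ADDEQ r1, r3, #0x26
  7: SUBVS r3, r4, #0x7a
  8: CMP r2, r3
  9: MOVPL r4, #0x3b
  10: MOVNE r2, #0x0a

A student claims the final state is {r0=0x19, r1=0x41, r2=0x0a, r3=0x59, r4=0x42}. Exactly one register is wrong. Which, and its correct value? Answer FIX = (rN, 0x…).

FIX = (r1, 0xf5)

0: ✓ CMP  NZCV=0010
1: ✓ ADDNE  r2←0x5f
2: ✓ MOVGE  r2←0x03
3: · SUBLS
4: ✓ CMP  NZCV=0000
5: · MOVEQ
6: · ADDEQ
7: · SUBVS
8: ✓ CMP  NZCV=1000
9: · MOVPL
10: ✓ MOVNE  r2←0x0a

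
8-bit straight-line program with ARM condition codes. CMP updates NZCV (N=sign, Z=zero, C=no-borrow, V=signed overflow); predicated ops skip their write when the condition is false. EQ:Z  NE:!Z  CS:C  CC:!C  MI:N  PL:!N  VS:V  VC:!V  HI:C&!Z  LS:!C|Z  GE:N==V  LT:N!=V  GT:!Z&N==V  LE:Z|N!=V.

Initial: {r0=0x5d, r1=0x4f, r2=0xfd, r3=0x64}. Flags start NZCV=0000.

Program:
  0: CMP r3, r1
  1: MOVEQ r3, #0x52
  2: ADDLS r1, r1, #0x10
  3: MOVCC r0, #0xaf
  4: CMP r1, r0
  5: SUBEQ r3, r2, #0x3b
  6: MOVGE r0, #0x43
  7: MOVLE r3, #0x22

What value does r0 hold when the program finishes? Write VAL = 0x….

0: ✓ CMP  NZCV=0010
1: · MOVEQ
2: · ADDLS
3: · MOVCC
4: ✓ CMP  NZCV=1000
5: · SUBEQ
6: · MOVGE
7: ✓ MOVLE  r3←0x22

VAL = 0x5d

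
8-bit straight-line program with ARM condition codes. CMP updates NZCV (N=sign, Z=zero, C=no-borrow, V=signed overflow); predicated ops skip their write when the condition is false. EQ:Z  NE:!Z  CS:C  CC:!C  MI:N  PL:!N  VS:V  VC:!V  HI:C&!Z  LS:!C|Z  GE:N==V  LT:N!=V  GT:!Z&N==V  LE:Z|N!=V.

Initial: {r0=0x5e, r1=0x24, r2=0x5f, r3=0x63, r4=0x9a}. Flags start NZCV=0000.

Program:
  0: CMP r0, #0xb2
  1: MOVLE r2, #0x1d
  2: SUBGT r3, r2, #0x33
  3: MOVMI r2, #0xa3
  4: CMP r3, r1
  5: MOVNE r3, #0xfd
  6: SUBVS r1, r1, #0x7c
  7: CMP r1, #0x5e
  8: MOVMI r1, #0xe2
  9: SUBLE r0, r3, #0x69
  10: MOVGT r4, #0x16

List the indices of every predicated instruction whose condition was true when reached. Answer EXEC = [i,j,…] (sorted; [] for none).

[0] flags=1001 → (cmp)
[1] flags=1001 LE?F → skip
[2] flags=1001 GT?T → r3=0x2c
[3] flags=1001 MI?T → r2=0xa3
[4] flags=0010 → (cmp)
[5] flags=0010 NE?T → r3=0xfd
[6] flags=0010 VS?F → skip
[7] flags=1000 → (cmp)
[8] flags=1000 MI?T → r1=0xe2
[9] flags=1000 LE?T → r0=0x94
[10] flags=1000 GT?F → skip

EXEC = [2,3,5,8,9]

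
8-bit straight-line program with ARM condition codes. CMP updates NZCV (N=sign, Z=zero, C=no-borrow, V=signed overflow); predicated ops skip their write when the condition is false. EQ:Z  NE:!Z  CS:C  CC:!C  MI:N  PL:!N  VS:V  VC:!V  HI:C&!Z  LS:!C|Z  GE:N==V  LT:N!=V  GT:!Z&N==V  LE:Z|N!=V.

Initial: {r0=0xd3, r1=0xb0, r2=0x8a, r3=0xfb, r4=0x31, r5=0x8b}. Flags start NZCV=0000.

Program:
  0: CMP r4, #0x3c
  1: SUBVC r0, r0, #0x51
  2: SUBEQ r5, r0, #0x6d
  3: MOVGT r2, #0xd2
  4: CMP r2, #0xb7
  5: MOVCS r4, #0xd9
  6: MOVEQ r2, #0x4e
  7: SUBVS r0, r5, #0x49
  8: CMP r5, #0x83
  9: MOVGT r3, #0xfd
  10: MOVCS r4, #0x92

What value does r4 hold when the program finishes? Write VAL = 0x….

[0] flags=1000 → (cmp)
[1] flags=1000 VC?T → r0=0x82
[2] flags=1000 EQ?F → skip
[3] flags=1000 GT?F → skip
[4] flags=1000 → (cmp)
[5] flags=1000 CS?F → skip
[6] flags=1000 EQ?F → skip
[7] flags=1000 VS?F → skip
[8] flags=0010 → (cmp)
[9] flags=0010 GT?T → r3=0xfd
[10] flags=0010 CS?T → r4=0x92

VAL = 0x92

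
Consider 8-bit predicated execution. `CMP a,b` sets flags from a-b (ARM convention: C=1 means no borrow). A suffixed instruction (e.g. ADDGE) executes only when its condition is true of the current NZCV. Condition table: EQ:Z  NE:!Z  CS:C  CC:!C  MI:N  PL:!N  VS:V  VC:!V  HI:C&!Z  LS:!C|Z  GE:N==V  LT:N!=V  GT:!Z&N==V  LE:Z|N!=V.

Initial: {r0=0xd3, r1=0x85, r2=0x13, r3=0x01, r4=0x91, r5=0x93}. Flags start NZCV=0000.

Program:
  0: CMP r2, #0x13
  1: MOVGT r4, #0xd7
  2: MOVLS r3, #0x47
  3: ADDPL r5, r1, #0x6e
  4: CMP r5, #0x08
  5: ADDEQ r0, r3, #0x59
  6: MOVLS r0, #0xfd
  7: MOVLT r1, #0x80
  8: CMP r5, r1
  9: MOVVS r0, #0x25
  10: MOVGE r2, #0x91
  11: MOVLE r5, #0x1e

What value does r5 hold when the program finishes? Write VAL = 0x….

VAL = 0xf3

[0] flags=0110 → (cmp)
[1] flags=0110 GT?F → skip
[2] flags=0110 LS?T → r3=0x47
[3] flags=0110 PL?T → r5=0xf3
[4] flags=1010 → (cmp)
[5] flags=1010 EQ?F → skip
[6] flags=1010 LS?F → skip
[7] flags=1010 LT?T → r1=0x80
[8] flags=0010 → (cmp)
[9] flags=0010 VS?F → skip
[10] flags=0010 GE?T → r2=0x91
[11] flags=0010 LE?F → skip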